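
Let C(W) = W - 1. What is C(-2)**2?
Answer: 9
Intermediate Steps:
C(W) = -1 + W
C(-2)**2 = (-1 - 2)**2 = (-3)**2 = 9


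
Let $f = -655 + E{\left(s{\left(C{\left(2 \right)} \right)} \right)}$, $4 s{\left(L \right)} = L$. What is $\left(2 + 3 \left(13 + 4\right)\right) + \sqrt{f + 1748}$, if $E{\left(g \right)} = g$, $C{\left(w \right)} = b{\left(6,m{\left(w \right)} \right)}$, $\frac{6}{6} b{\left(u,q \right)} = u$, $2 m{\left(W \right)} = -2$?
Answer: $53 + \frac{\sqrt{4378}}{2} \approx 86.083$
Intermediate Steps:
$m{\left(W \right)} = -1$ ($m{\left(W \right)} = \frac{1}{2} \left(-2\right) = -1$)
$b{\left(u,q \right)} = u$
$C{\left(w \right)} = 6$
$s{\left(L \right)} = \frac{L}{4}$
$f = - \frac{1307}{2}$ ($f = -655 + \frac{1}{4} \cdot 6 = -655 + \frac{3}{2} = - \frac{1307}{2} \approx -653.5$)
$\left(2 + 3 \left(13 + 4\right)\right) + \sqrt{f + 1748} = \left(2 + 3 \left(13 + 4\right)\right) + \sqrt{- \frac{1307}{2} + 1748} = \left(2 + 3 \cdot 17\right) + \sqrt{\frac{2189}{2}} = \left(2 + 51\right) + \frac{\sqrt{4378}}{2} = 53 + \frac{\sqrt{4378}}{2}$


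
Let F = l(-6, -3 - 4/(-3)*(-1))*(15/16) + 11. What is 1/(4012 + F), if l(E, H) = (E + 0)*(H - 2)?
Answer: 8/32469 ≈ 0.00024639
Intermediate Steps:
l(E, H) = E*(-2 + H)
F = 373/8 (F = (-6*(-2 + (-3 - 4/(-3)*(-1))))*(15/16) + 11 = (-6*(-2 + (-3 - 4*(-1/3)*(-1))))*(15*(1/16)) + 11 = -6*(-2 + (-3 + (4/3)*(-1)))*(15/16) + 11 = -6*(-2 + (-3 - 4/3))*(15/16) + 11 = -6*(-2 - 13/3)*(15/16) + 11 = -6*(-19/3)*(15/16) + 11 = 38*(15/16) + 11 = 285/8 + 11 = 373/8 ≈ 46.625)
1/(4012 + F) = 1/(4012 + 373/8) = 1/(32469/8) = 8/32469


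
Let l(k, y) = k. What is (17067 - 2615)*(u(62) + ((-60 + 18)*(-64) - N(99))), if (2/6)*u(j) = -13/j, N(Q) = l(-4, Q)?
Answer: 1205766490/31 ≈ 3.8896e+7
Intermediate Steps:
N(Q) = -4
u(j) = -39/j (u(j) = 3*(-13/j) = -39/j)
(17067 - 2615)*(u(62) + ((-60 + 18)*(-64) - N(99))) = (17067 - 2615)*(-39/62 + ((-60 + 18)*(-64) - 1*(-4))) = 14452*(-39*1/62 + (-42*(-64) + 4)) = 14452*(-39/62 + (2688 + 4)) = 14452*(-39/62 + 2692) = 14452*(166865/62) = 1205766490/31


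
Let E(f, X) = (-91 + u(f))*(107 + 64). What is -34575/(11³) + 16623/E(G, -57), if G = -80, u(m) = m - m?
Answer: -62238532/2301299 ≈ -27.045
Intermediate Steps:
u(m) = 0
E(f, X) = -15561 (E(f, X) = (-91 + 0)*(107 + 64) = -91*171 = -15561)
-34575/(11³) + 16623/E(G, -57) = -34575/(11³) + 16623/(-15561) = -34575/1331 + 16623*(-1/15561) = -34575*1/1331 - 1847/1729 = -34575/1331 - 1847/1729 = -62238532/2301299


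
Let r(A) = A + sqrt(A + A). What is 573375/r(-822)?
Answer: -573375/824 - 191125*I*sqrt(411)/112888 ≈ -695.84 - 34.323*I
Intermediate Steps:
r(A) = A + sqrt(2)*sqrt(A) (r(A) = A + sqrt(2*A) = A + sqrt(2)*sqrt(A))
573375/r(-822) = 573375/(-822 + sqrt(2)*sqrt(-822)) = 573375/(-822 + sqrt(2)*(I*sqrt(822))) = 573375/(-822 + 2*I*sqrt(411))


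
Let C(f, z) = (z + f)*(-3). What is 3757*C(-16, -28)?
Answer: 495924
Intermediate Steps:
C(f, z) = -3*f - 3*z (C(f, z) = (f + z)*(-3) = -3*f - 3*z)
3757*C(-16, -28) = 3757*(-3*(-16) - 3*(-28)) = 3757*(48 + 84) = 3757*132 = 495924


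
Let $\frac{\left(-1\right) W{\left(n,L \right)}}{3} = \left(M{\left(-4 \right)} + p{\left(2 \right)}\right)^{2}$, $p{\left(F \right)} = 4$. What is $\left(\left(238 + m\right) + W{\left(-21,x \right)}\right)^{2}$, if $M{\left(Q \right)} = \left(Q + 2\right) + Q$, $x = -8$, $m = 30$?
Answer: $65536$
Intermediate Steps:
$M{\left(Q \right)} = 2 + 2 Q$ ($M{\left(Q \right)} = \left(2 + Q\right) + Q = 2 + 2 Q$)
$W{\left(n,L \right)} = -12$ ($W{\left(n,L \right)} = - 3 \left(\left(2 + 2 \left(-4\right)\right) + 4\right)^{2} = - 3 \left(\left(2 - 8\right) + 4\right)^{2} = - 3 \left(-6 + 4\right)^{2} = - 3 \left(-2\right)^{2} = \left(-3\right) 4 = -12$)
$\left(\left(238 + m\right) + W{\left(-21,x \right)}\right)^{2} = \left(\left(238 + 30\right) - 12\right)^{2} = \left(268 - 12\right)^{2} = 256^{2} = 65536$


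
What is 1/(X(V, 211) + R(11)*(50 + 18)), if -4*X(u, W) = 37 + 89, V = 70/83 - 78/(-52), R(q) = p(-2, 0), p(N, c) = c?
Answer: -2/63 ≈ -0.031746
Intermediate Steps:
R(q) = 0
V = 389/166 (V = 70*(1/83) - 78*(-1/52) = 70/83 + 3/2 = 389/166 ≈ 2.3434)
X(u, W) = -63/2 (X(u, W) = -(37 + 89)/4 = -¼*126 = -63/2)
1/(X(V, 211) + R(11)*(50 + 18)) = 1/(-63/2 + 0*(50 + 18)) = 1/(-63/2 + 0*68) = 1/(-63/2 + 0) = 1/(-63/2) = -2/63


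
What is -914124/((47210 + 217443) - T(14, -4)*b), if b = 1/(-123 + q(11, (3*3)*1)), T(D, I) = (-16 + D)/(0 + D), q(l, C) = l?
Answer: -716673216/207487951 ≈ -3.4540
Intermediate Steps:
T(D, I) = (-16 + D)/D
b = -1/112 (b = 1/(-123 + 11) = 1/(-112) = -1/112 ≈ -0.0089286)
-914124/((47210 + 217443) - T(14, -4)*b) = -914124/((47210 + 217443) - (-16 + 14)/14*(-1)/112) = -914124/(264653 - (1/14)*(-2)*(-1)/112) = -914124/(264653 - (-1)*(-1)/(7*112)) = -914124/(264653 - 1*1/784) = -914124/(264653 - 1/784) = -914124/207487951/784 = -914124*784/207487951 = -716673216/207487951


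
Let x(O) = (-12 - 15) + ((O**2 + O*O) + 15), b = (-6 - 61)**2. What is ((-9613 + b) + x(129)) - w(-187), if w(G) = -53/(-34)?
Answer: 956911/34 ≈ 28144.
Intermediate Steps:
w(G) = 53/34 (w(G) = -53*(-1/34) = 53/34)
b = 4489 (b = (-67)**2 = 4489)
x(O) = -12 + 2*O**2 (x(O) = -27 + ((O**2 + O**2) + 15) = -27 + (2*O**2 + 15) = -27 + (15 + 2*O**2) = -12 + 2*O**2)
((-9613 + b) + x(129)) - w(-187) = ((-9613 + 4489) + (-12 + 2*129**2)) - 1*53/34 = (-5124 + (-12 + 2*16641)) - 53/34 = (-5124 + (-12 + 33282)) - 53/34 = (-5124 + 33270) - 53/34 = 28146 - 53/34 = 956911/34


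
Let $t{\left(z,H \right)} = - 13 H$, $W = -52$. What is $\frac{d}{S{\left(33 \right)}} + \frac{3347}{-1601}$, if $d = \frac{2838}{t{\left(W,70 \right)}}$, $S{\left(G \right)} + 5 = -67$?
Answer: $- \frac{35791967}{17482920} \approx -2.0473$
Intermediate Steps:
$S{\left(G \right)} = -72$ ($S{\left(G \right)} = -5 - 67 = -72$)
$d = - \frac{1419}{455}$ ($d = \frac{2838}{\left(-13\right) 70} = \frac{2838}{-910} = 2838 \left(- \frac{1}{910}\right) = - \frac{1419}{455} \approx -3.1187$)
$\frac{d}{S{\left(33 \right)}} + \frac{3347}{-1601} = - \frac{1419}{455 \left(-72\right)} + \frac{3347}{-1601} = \left(- \frac{1419}{455}\right) \left(- \frac{1}{72}\right) + 3347 \left(- \frac{1}{1601}\right) = \frac{473}{10920} - \frac{3347}{1601} = - \frac{35791967}{17482920}$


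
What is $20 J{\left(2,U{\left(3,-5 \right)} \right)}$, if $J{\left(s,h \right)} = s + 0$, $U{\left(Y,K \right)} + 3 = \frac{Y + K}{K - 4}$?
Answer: $40$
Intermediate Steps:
$U{\left(Y,K \right)} = -3 + \frac{K + Y}{-4 + K}$ ($U{\left(Y,K \right)} = -3 + \frac{Y + K}{K - 4} = -3 + \frac{K + Y}{-4 + K}$)
$J{\left(s,h \right)} = s$
$20 J{\left(2,U{\left(3,-5 \right)} \right)} = 20 \cdot 2 = 40$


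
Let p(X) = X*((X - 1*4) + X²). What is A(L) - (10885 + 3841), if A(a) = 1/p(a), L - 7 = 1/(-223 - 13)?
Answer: -70327977392522/4775770103 ≈ -14726.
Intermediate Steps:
L = 1651/236 (L = 7 + 1/(-223 - 13) = 7 + 1/(-236) = 7 - 1/236 = 1651/236 ≈ 6.9958)
p(X) = X*(-4 + X + X²) (p(X) = X*((X - 4) + X²) = X*((-4 + X) + X²) = X*(-4 + X + X²))
A(a) = 1/(a*(-4 + a + a²))
A(L) - (10885 + 3841) = 1/((1651/236)*(-4 + 1651/236 + (1651/236)²)) - (10885 + 3841) = 236/(1651*(-4 + 1651/236 + 2725801/55696)) - 1*14726 = 236/(1651*(2892653/55696)) - 14726 = (236/1651)*(55696/2892653) - 14726 = 13144256/4775770103 - 14726 = -70327977392522/4775770103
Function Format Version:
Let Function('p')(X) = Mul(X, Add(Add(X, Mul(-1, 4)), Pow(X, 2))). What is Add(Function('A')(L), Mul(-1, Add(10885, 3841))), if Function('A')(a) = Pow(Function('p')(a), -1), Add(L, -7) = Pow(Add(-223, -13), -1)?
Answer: Rational(-70327977392522, 4775770103) ≈ -14726.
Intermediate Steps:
L = Rational(1651, 236) (L = Add(7, Pow(Add(-223, -13), -1)) = Add(7, Pow(-236, -1)) = Add(7, Rational(-1, 236)) = Rational(1651, 236) ≈ 6.9958)
Function('p')(X) = Mul(X, Add(-4, X, Pow(X, 2))) (Function('p')(X) = Mul(X, Add(Add(X, -4), Pow(X, 2))) = Mul(X, Add(Add(-4, X), Pow(X, 2))) = Mul(X, Add(-4, X, Pow(X, 2))))
Function('A')(a) = Mul(Pow(a, -1), Pow(Add(-4, a, Pow(a, 2)), -1)) (Function('A')(a) = Pow(Mul(a, Add(-4, a, Pow(a, 2))), -1) = Mul(Pow(a, -1), Pow(Add(-4, a, Pow(a, 2)), -1)))
Add(Function('A')(L), Mul(-1, Add(10885, 3841))) = Add(Mul(Pow(Rational(1651, 236), -1), Pow(Add(-4, Rational(1651, 236), Pow(Rational(1651, 236), 2)), -1)), Mul(-1, Add(10885, 3841))) = Add(Mul(Rational(236, 1651), Pow(Add(-4, Rational(1651, 236), Rational(2725801, 55696)), -1)), Mul(-1, 14726)) = Add(Mul(Rational(236, 1651), Pow(Rational(2892653, 55696), -1)), -14726) = Add(Mul(Rational(236, 1651), Rational(55696, 2892653)), -14726) = Add(Rational(13144256, 4775770103), -14726) = Rational(-70327977392522, 4775770103)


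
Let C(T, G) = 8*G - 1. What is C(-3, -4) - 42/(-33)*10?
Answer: -223/11 ≈ -20.273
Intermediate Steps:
C(T, G) = -1 + 8*G
C(-3, -4) - 42/(-33)*10 = (-1 + 8*(-4)) - 42/(-33)*10 = (-1 - 32) - 42*(-1/33)*10 = -33 + (14/11)*10 = -33 + 140/11 = -223/11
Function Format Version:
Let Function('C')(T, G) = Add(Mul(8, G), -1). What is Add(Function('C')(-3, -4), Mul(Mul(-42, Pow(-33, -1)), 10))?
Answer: Rational(-223, 11) ≈ -20.273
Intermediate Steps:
Function('C')(T, G) = Add(-1, Mul(8, G))
Add(Function('C')(-3, -4), Mul(Mul(-42, Pow(-33, -1)), 10)) = Add(Add(-1, Mul(8, -4)), Mul(Mul(-42, Pow(-33, -1)), 10)) = Add(Add(-1, -32), Mul(Mul(-42, Rational(-1, 33)), 10)) = Add(-33, Mul(Rational(14, 11), 10)) = Add(-33, Rational(140, 11)) = Rational(-223, 11)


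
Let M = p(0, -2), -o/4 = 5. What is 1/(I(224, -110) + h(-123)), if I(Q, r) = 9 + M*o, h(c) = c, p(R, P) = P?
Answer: -1/74 ≈ -0.013514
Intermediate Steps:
o = -20 (o = -4*5 = -20)
M = -2
I(Q, r) = 49 (I(Q, r) = 9 - 2*(-20) = 9 + 40 = 49)
1/(I(224, -110) + h(-123)) = 1/(49 - 123) = 1/(-74) = -1/74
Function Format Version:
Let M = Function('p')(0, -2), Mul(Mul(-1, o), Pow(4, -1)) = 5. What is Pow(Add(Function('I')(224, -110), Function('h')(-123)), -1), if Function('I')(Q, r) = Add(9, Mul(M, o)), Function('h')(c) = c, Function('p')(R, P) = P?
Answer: Rational(-1, 74) ≈ -0.013514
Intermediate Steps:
o = -20 (o = Mul(-4, 5) = -20)
M = -2
Function('I')(Q, r) = 49 (Function('I')(Q, r) = Add(9, Mul(-2, -20)) = Add(9, 40) = 49)
Pow(Add(Function('I')(224, -110), Function('h')(-123)), -1) = Pow(Add(49, -123), -1) = Pow(-74, -1) = Rational(-1, 74)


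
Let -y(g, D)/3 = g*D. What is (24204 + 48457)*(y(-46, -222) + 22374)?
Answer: -600325182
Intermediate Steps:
y(g, D) = -3*D*g (y(g, D) = -3*g*D = -3*D*g)
(24204 + 48457)*(y(-46, -222) + 22374) = (24204 + 48457)*(-3*(-222)*(-46) + 22374) = 72661*(-30636 + 22374) = 72661*(-8262) = -600325182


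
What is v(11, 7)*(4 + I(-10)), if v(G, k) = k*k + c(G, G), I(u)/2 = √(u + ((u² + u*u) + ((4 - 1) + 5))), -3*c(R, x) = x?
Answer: 544/3 + 272*√22 ≈ 1457.1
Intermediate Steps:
c(R, x) = -x/3
I(u) = 2*√(8 + u + 2*u²) (I(u) = 2*√(u + ((u² + u*u) + ((4 - 1) + 5))) = 2*√(u + ((u² + u²) + (3 + 5))) = 2*√(u + (2*u² + 8)) = 2*√(u + (8 + 2*u²)) = 2*√(8 + u + 2*u²))
v(G, k) = k² - G/3 (v(G, k) = k*k - G/3 = k² - G/3)
v(11, 7)*(4 + I(-10)) = (7² - ⅓*11)*(4 + 2*√(8 - 10 + 2*(-10)²)) = (49 - 11/3)*(4 + 2*√(8 - 10 + 2*100)) = 136*(4 + 2*√(8 - 10 + 200))/3 = 136*(4 + 2*√198)/3 = 136*(4 + 2*(3*√22))/3 = 136*(4 + 6*√22)/3 = 544/3 + 272*√22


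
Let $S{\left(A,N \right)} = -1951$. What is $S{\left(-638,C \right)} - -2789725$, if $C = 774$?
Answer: $2787774$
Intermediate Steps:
$S{\left(-638,C \right)} - -2789725 = -1951 - -2789725 = -1951 + 2789725 = 2787774$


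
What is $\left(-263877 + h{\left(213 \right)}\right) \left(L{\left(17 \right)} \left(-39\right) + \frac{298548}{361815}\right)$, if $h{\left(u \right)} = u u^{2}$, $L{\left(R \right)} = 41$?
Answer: $- \frac{362355218638776}{24121} \approx -1.5022 \cdot 10^{10}$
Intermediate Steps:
$h{\left(u \right)} = u^{3}$
$\left(-263877 + h{\left(213 \right)}\right) \left(L{\left(17 \right)} \left(-39\right) + \frac{298548}{361815}\right) = \left(-263877 + 213^{3}\right) \left(41 \left(-39\right) + \frac{298548}{361815}\right) = \left(-263877 + 9663597\right) \left(-1599 + 298548 \cdot \frac{1}{361815}\right) = 9399720 \left(-1599 + \frac{99516}{120605}\right) = 9399720 \left(- \frac{192747879}{120605}\right) = - \frac{362355218638776}{24121}$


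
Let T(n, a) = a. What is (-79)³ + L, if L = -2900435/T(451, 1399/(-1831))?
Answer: 4620934924/1399 ≈ 3.3030e+6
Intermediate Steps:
L = 5310696485/1399 (L = -2900435/(1399/(-1831)) = -2900435/(1399*(-1/1831)) = -2900435/(-1399/1831) = -2900435*(-1831/1399) = 5310696485/1399 ≈ 3.7961e+6)
(-79)³ + L = (-79)³ + 5310696485/1399 = -493039 + 5310696485/1399 = 4620934924/1399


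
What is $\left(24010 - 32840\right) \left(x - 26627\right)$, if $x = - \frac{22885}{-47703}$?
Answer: $\frac{11215556031680}{47703} \approx 2.3511 \cdot 10^{8}$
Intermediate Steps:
$x = \frac{22885}{47703}$ ($x = \left(-22885\right) \left(- \frac{1}{47703}\right) = \frac{22885}{47703} \approx 0.47974$)
$\left(24010 - 32840\right) \left(x - 26627\right) = \left(24010 - 32840\right) \left(\frac{22885}{47703} - 26627\right) = \left(-8830\right) \left(- \frac{1270164896}{47703}\right) = \frac{11215556031680}{47703}$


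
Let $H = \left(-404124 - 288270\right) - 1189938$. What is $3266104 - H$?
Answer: $5148436$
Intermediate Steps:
$H = -1882332$ ($H = -692394 - 1189938 = -1882332$)
$3266104 - H = 3266104 - -1882332 = 3266104 + 1882332 = 5148436$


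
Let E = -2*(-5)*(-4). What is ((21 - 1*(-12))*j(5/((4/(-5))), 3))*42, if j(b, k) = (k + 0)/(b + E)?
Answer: -16632/185 ≈ -89.903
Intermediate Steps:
E = -40 (E = 10*(-4) = -40)
j(b, k) = k/(-40 + b) (j(b, k) = (k + 0)/(b - 40) = k/(-40 + b))
((21 - 1*(-12))*j(5/((4/(-5))), 3))*42 = ((21 - 1*(-12))*(3/(-40 + 5/((4/(-5))))))*42 = ((21 + 12)*(3/(-40 + 5/((4*(-⅕))))))*42 = (33*(3/(-40 + 5/(-⅘))))*42 = (33*(3/(-40 + 5*(-5/4))))*42 = (33*(3/(-40 - 25/4)))*42 = (33*(3/(-185/4)))*42 = (33*(3*(-4/185)))*42 = (33*(-12/185))*42 = -396/185*42 = -16632/185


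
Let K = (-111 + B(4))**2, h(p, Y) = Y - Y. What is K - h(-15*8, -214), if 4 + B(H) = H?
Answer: 12321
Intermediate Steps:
B(H) = -4 + H
h(p, Y) = 0
K = 12321 (K = (-111 + (-4 + 4))**2 = (-111 + 0)**2 = (-111)**2 = 12321)
K - h(-15*8, -214) = 12321 - 1*0 = 12321 + 0 = 12321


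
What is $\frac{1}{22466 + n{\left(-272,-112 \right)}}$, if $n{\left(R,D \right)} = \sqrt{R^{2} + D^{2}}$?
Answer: $\frac{11233}{252317314} - \frac{52 \sqrt{2}}{126158657} \approx 4.3936 \cdot 10^{-5}$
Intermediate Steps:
$n{\left(R,D \right)} = \sqrt{D^{2} + R^{2}}$
$\frac{1}{22466 + n{\left(-272,-112 \right)}} = \frac{1}{22466 + \sqrt{\left(-112\right)^{2} + \left(-272\right)^{2}}} = \frac{1}{22466 + \sqrt{12544 + 73984}} = \frac{1}{22466 + \sqrt{86528}} = \frac{1}{22466 + 208 \sqrt{2}}$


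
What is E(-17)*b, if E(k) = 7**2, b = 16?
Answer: 784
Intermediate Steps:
E(k) = 49
E(-17)*b = 49*16 = 784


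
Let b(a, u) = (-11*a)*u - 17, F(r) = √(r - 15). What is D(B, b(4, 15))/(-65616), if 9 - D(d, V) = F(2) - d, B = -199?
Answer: 95/32808 + I*√13/65616 ≈ 0.0028956 + 5.4949e-5*I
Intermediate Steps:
F(r) = √(-15 + r)
b(a, u) = -17 - 11*a*u (b(a, u) = -11*a*u - 17 = -17 - 11*a*u)
D(d, V) = 9 + d - I*√13 (D(d, V) = 9 - (√(-15 + 2) - d) = 9 - (√(-13) - d) = 9 - (I*√13 - d) = 9 - (-d + I*√13) = 9 + (d - I*√13) = 9 + d - I*√13)
D(B, b(4, 15))/(-65616) = (9 - 199 - I*√13)/(-65616) = (-190 - I*√13)*(-1/65616) = 95/32808 + I*√13/65616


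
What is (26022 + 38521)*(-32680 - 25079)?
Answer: -3727939137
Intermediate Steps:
(26022 + 38521)*(-32680 - 25079) = 64543*(-57759) = -3727939137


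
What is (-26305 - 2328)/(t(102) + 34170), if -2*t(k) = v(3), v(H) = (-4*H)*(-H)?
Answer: -28633/34152 ≈ -0.83840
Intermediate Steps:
v(H) = 4*H²
t(k) = -18 (t(k) = -2*3² = -2*9 = -½*36 = -18)
(-26305 - 2328)/(t(102) + 34170) = (-26305 - 2328)/(-18 + 34170) = -28633/34152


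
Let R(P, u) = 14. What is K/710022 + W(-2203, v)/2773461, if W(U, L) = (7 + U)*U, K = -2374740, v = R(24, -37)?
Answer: -175072936878/109401018119 ≈ -1.6003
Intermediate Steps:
v = 14
W(U, L) = U*(7 + U)
K/710022 + W(-2203, v)/2773461 = -2374740/710022 - 2203*(7 - 2203)/2773461 = -2374740*1/710022 - 2203*(-2196)*(1/2773461) = -395790/118337 + 4837788*(1/2773461) = -395790/118337 + 1612596/924487 = -175072936878/109401018119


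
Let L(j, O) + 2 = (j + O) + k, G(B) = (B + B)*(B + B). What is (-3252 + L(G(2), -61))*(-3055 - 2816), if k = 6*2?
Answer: 19297977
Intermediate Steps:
G(B) = 4*B**2 (G(B) = (2*B)*(2*B) = 4*B**2)
k = 12
L(j, O) = 10 + O + j (L(j, O) = -2 + ((j + O) + 12) = -2 + ((O + j) + 12) = -2 + (12 + O + j) = 10 + O + j)
(-3252 + L(G(2), -61))*(-3055 - 2816) = (-3252 + (10 - 61 + 4*2**2))*(-3055 - 2816) = (-3252 + (10 - 61 + 4*4))*(-5871) = (-3252 + (10 - 61 + 16))*(-5871) = (-3252 - 35)*(-5871) = -3287*(-5871) = 19297977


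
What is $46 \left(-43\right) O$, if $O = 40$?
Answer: $-79120$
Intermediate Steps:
$46 \left(-43\right) O = 46 \left(-43\right) 40 = \left(-1978\right) 40 = -79120$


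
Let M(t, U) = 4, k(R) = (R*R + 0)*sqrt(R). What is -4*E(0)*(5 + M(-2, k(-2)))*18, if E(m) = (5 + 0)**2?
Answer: -16200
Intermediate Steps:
E(m) = 25 (E(m) = 5**2 = 25)
k(R) = R**(5/2) (k(R) = (R**2 + 0)*sqrt(R) = R**2*sqrt(R) = R**(5/2))
-4*E(0)*(5 + M(-2, k(-2)))*18 = -100*(5 + 4)*18 = -100*9*18 = -4*225*18 = -900*18 = -16200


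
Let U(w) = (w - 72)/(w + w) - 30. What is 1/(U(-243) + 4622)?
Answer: 54/248003 ≈ 0.00021774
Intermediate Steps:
U(w) = -30 + (-72 + w)/(2*w) (U(w) = (-72 + w)/((2*w)) - 30 = (-72 + w)*(1/(2*w)) - 30 = (-72 + w)/(2*w) - 30 = -30 + (-72 + w)/(2*w))
1/(U(-243) + 4622) = 1/((-59/2 - 36/(-243)) + 4622) = 1/((-59/2 - 36*(-1/243)) + 4622) = 1/((-59/2 + 4/27) + 4622) = 1/(-1585/54 + 4622) = 1/(248003/54) = 54/248003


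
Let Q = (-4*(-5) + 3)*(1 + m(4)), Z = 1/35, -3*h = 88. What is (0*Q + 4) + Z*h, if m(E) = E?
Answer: 332/105 ≈ 3.1619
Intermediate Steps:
h = -88/3 (h = -1/3*88 = -88/3 ≈ -29.333)
Z = 1/35 ≈ 0.028571
Q = 115 (Q = (-4*(-5) + 3)*(1 + 4) = (20 + 3)*5 = 23*5 = 115)
(0*Q + 4) + Z*h = (0*115 + 4) + (1/35)*(-88/3) = (0 + 4) - 88/105 = 4 - 88/105 = 332/105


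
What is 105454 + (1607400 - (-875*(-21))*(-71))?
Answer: 3017479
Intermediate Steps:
105454 + (1607400 - (-875*(-21))*(-71)) = 105454 + (1607400 - (-125*(-147))*(-71)) = 105454 + (1607400 - 18375*(-71)) = 105454 + (1607400 - 1*(-1304625)) = 105454 + (1607400 + 1304625) = 105454 + 2912025 = 3017479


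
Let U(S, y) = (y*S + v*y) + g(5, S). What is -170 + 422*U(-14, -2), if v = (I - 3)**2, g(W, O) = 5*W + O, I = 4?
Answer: 15444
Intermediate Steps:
g(W, O) = O + 5*W
v = 1 (v = (4 - 3)**2 = 1**2 = 1)
U(S, y) = 25 + S + y + S*y (U(S, y) = (y*S + 1*y) + (S + 5*5) = (S*y + y) + (S + 25) = (y + S*y) + (25 + S) = 25 + S + y + S*y)
-170 + 422*U(-14, -2) = -170 + 422*(25 - 14 - 2 - 14*(-2)) = -170 + 422*(25 - 14 - 2 + 28) = -170 + 422*37 = -170 + 15614 = 15444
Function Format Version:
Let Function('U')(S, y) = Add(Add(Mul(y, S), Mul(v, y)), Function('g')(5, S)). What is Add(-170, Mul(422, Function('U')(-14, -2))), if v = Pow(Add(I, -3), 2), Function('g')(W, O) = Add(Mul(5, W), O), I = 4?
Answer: 15444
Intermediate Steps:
Function('g')(W, O) = Add(O, Mul(5, W))
v = 1 (v = Pow(Add(4, -3), 2) = Pow(1, 2) = 1)
Function('U')(S, y) = Add(25, S, y, Mul(S, y)) (Function('U')(S, y) = Add(Add(Mul(y, S), Mul(1, y)), Add(S, Mul(5, 5))) = Add(Add(Mul(S, y), y), Add(S, 25)) = Add(Add(y, Mul(S, y)), Add(25, S)) = Add(25, S, y, Mul(S, y)))
Add(-170, Mul(422, Function('U')(-14, -2))) = Add(-170, Mul(422, Add(25, -14, -2, Mul(-14, -2)))) = Add(-170, Mul(422, Add(25, -14, -2, 28))) = Add(-170, Mul(422, 37)) = Add(-170, 15614) = 15444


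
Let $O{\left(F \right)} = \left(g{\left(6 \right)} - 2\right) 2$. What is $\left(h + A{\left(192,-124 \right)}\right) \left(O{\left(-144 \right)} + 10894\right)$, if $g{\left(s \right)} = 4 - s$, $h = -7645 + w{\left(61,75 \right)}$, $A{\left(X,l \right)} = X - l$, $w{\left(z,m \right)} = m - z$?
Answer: $-79631090$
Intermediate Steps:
$h = -7631$ ($h = -7645 + \left(75 - 61\right) = -7645 + 14 = -7631$)
$O{\left(F \right)} = -8$ ($O{\left(F \right)} = \left(\left(4 - 6\right) - 2\right) 2 = \left(-2 - 2\right) 2 = \left(-4\right) 2 = -8$)
$\left(h + A{\left(192,-124 \right)}\right) \left(O{\left(-144 \right)} + 10894\right) = \left(-7631 + \left(192 - -124\right)\right) \left(-8 + 10894\right) = \left(-7631 + \left(192 + 124\right)\right) 10886 = \left(-7631 + 316\right) 10886 = \left(-7315\right) 10886 = -79631090$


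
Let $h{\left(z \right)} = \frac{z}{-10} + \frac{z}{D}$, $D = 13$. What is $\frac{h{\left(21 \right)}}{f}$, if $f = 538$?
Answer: $- \frac{63}{69940} \approx -0.00090077$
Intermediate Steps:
$h{\left(z \right)} = - \frac{3 z}{130}$ ($h{\left(z \right)} = \frac{z}{-10} + \frac{z}{13} = z \left(- \frac{1}{10}\right) + z \frac{1}{13} = - \frac{z}{10} + \frac{z}{13} = - \frac{3 z}{130}$)
$\frac{h{\left(21 \right)}}{f} = \frac{\left(- \frac{3}{130}\right) 21}{538} = \left(- \frac{63}{130}\right) \frac{1}{538} = - \frac{63}{69940}$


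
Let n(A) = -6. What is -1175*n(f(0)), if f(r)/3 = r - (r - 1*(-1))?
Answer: 7050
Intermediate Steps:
f(r) = -3 (f(r) = 3*(r - (r - 1*(-1))) = 3*(r - (r + 1)) = 3*(r - (1 + r)) = 3*(r + (-1 - r)) = 3*(-1) = -3)
-1175*n(f(0)) = -1175*(-6) = 7050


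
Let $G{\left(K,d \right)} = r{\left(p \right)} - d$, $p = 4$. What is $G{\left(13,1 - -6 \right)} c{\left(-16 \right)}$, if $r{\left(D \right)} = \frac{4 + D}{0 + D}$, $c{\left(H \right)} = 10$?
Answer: $-50$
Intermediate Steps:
$r{\left(D \right)} = \frac{4 + D}{D}$
$G{\left(K,d \right)} = 2 - d$ ($G{\left(K,d \right)} = \frac{4 + 4}{4} - d = \frac{1}{4} \cdot 8 - d = 2 - d$)
$G{\left(13,1 - -6 \right)} c{\left(-16 \right)} = \left(2 - \left(1 - -6\right)\right) 10 = \left(2 - \left(1 + 6\right)\right) 10 = \left(2 - 7\right) 10 = \left(-5\right) 10 = -50$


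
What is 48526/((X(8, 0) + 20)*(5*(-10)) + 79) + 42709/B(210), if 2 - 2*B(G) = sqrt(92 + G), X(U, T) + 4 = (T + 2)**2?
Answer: -85900352/137229 - 42709*sqrt(302)/149 ≈ -5607.2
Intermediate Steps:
X(U, T) = -4 + (2 + T)**2 (X(U, T) = -4 + (T + 2)**2 = -4 + (2 + T)**2)
B(G) = 1 - sqrt(92 + G)/2
48526/((X(8, 0) + 20)*(5*(-10)) + 79) + 42709/B(210) = 48526/((0*(4 + 0) + 20)*(5*(-10)) + 79) + 42709/(1 - sqrt(92 + 210)/2) = 48526/((0*4 + 20)*(-50) + 79) + 42709/(1 - sqrt(302)/2) = 48526/((0 + 20)*(-50) + 79) + 42709/(1 - sqrt(302)/2) = 48526/(20*(-50) + 79) + 42709/(1 - sqrt(302)/2) = 48526/(-1000 + 79) + 42709/(1 - sqrt(302)/2) = 48526/(-921) + 42709/(1 - sqrt(302)/2) = 48526*(-1/921) + 42709/(1 - sqrt(302)/2) = -48526/921 + 42709/(1 - sqrt(302)/2)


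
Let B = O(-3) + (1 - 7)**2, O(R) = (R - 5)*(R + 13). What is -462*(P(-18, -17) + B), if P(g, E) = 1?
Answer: 19866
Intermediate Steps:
O(R) = (-5 + R)*(13 + R)
B = -44 (B = (-65 + (-3)**2 + 8*(-3)) + (1 - 7)**2 = (-65 + 9 - 24) + (-6)**2 = -80 + 36 = -44)
-462*(P(-18, -17) + B) = -462*(1 - 44) = -462*(-43) = 19866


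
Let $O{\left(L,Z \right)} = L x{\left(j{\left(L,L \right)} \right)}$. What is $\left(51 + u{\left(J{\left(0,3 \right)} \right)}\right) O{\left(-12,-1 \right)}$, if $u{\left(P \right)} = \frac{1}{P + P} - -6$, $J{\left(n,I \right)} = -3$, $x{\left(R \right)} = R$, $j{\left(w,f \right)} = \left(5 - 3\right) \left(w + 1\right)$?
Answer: $15004$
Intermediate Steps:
$j{\left(w,f \right)} = 2 + 2 w$ ($j{\left(w,f \right)} = 2 \left(1 + w\right) = 2 + 2 w$)
$u{\left(P \right)} = 6 + \frac{1}{2 P}$ ($u{\left(P \right)} = \frac{1}{2 P} + 6 = 6 + \frac{1}{2 P}$)
$O{\left(L,Z \right)} = L \left(2 + 2 L\right)$
$\left(51 + u{\left(J{\left(0,3 \right)} \right)}\right) O{\left(-12,-1 \right)} = \left(51 + \left(6 + \frac{1}{2 \left(-3\right)}\right)\right) 2 \left(-12\right) \left(1 - 12\right) = \left(51 + \left(6 + \frac{1}{2} \left(- \frac{1}{3}\right)\right)\right) 2 \left(-12\right) \left(-11\right) = \left(51 + \left(6 - \frac{1}{6}\right)\right) 264 = \left(51 + \frac{35}{6}\right) 264 = \frac{341}{6} \cdot 264 = 15004$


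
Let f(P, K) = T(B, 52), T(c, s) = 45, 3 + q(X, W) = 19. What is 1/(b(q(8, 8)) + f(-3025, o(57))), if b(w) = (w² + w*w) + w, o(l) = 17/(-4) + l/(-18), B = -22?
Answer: 1/573 ≈ 0.0017452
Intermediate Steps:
q(X, W) = 16 (q(X, W) = -3 + 19 = 16)
o(l) = -17/4 - l/18 (o(l) = 17*(-¼) + l*(-1/18) = -17/4 - l/18)
f(P, K) = 45
b(w) = w + 2*w² (b(w) = (w² + w²) + w = 2*w² + w = w + 2*w²)
1/(b(q(8, 8)) + f(-3025, o(57))) = 1/(16*(1 + 2*16) + 45) = 1/(16*(1 + 32) + 45) = 1/(16*33 + 45) = 1/(528 + 45) = 1/573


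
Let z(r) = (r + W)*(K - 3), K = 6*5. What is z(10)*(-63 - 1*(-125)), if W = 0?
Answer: 16740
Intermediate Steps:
K = 30
z(r) = 27*r (z(r) = (r + 0)*(30 - 3) = r*27 = 27*r)
z(10)*(-63 - 1*(-125)) = (27*10)*(-63 - 1*(-125)) = 270*(-63 + 125) = 270*62 = 16740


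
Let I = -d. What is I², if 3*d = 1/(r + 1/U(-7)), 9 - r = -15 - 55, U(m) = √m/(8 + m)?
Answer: 7*I/(18*(79*√7 + 21843*I)) ≈ 1.7802e-5 + 1.7035e-7*I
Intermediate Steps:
U(m) = √m/(8 + m)
r = 79 (r = 9 - (-15 - 55) = 9 - 1*(-70) = 9 + 70 = 79)
d = 1/(3*(79 - I*√7/7)) (d = 1/(3*(79 + 1/(√(-7)/(8 - 7)))) = 1/(3*(79 + 1/((I*√7)/1))) = 1/(3*(79 + 1/((I*√7)*1))) = 1/(3*(79 + 1/(I*√7))) = 1/(3*(79 - I*√7/7)) ≈ 0.0042193 + 2.0187e-5*I)
I = -√7/(3*(-I + 79*√7)) ≈ -0.0042193 - 2.0187e-5*I
I² = (-√7/(-3*I + 237*√7))² = 7/(-3*I + 237*√7)²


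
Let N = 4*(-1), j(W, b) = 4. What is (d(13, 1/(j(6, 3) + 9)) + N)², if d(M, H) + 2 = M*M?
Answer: 26569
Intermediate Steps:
d(M, H) = -2 + M² (d(M, H) = -2 + M*M = -2 + M²)
N = -4
(d(13, 1/(j(6, 3) + 9)) + N)² = ((-2 + 13²) - 4)² = ((-2 + 169) - 4)² = (167 - 4)² = 163² = 26569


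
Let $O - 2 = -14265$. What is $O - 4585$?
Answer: $-18848$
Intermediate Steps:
$O = -14263$ ($O = 2 - 14265 = -14263$)
$O - 4585 = -14263 - 4585 = -18848$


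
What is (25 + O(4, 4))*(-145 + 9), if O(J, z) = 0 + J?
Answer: -3944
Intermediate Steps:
O(J, z) = J
(25 + O(4, 4))*(-145 + 9) = (25 + 4)*(-145 + 9) = 29*(-136) = -3944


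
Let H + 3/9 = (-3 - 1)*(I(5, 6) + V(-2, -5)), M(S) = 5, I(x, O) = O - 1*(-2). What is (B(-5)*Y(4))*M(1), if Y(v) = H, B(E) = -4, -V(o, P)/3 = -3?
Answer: 4100/3 ≈ 1366.7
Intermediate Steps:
V(o, P) = 9 (V(o, P) = -3*(-3) = 9)
I(x, O) = 2 + O (I(x, O) = O + 2 = 2 + O)
H = -205/3 (H = -1/3 + (-3 - 1)*((2 + 6) + 9) = -1/3 - 4*(8 + 9) = -1/3 - 4*17 = -1/3 - 68 = -205/3 ≈ -68.333)
Y(v) = -205/3
(B(-5)*Y(4))*M(1) = -4*(-205/3)*5 = (820/3)*5 = 4100/3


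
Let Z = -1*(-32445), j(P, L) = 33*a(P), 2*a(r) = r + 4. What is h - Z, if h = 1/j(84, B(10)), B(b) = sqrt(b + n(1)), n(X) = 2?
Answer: -47110139/1452 ≈ -32445.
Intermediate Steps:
a(r) = 2 + r/2 (a(r) = (r + 4)/2 = (4 + r)/2 = 2 + r/2)
B(b) = sqrt(2 + b) (B(b) = sqrt(b + 2) = sqrt(2 + b))
j(P, L) = 66 + 33*P/2 (j(P, L) = 33*(2 + P/2) = 66 + 33*P/2)
Z = 32445
h = 1/1452 (h = 1/(66 + (33/2)*84) = 1/(66 + 1386) = 1/1452 ≈ 0.00068871)
h - Z = 1/1452 - 1*32445 = 1/1452 - 32445 = -47110139/1452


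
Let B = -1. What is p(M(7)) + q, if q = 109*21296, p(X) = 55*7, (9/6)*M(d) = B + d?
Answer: 2321649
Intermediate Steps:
M(d) = -⅔ + 2*d/3 (M(d) = 2*(-1 + d)/3 = -⅔ + 2*d/3)
p(X) = 385
q = 2321264
p(M(7)) + q = 385 + 2321264 = 2321649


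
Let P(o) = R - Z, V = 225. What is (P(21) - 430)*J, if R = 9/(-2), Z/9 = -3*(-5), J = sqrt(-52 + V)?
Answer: -1139*sqrt(173)/2 ≈ -7490.6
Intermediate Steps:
J = sqrt(173) (J = sqrt(-52 + 225) = sqrt(173) ≈ 13.153)
Z = 135 (Z = 9*(-3*(-5)) = 9*15 = 135)
R = -9/2 (R = 9*(-1/2) = -9/2 ≈ -4.5000)
P(o) = -279/2 (P(o) = -9/2 - 1*135 = -9/2 - 135 = -279/2)
(P(21) - 430)*J = (-279/2 - 430)*sqrt(173) = -1139*sqrt(173)/2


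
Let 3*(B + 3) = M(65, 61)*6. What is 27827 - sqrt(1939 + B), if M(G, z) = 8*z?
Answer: 27827 - 4*sqrt(182) ≈ 27773.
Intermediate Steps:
B = 973 (B = -3 + ((8*61)*6)/3 = -3 + (488*6)/3 = -3 + (1/3)*2928 = -3 + 976 = 973)
27827 - sqrt(1939 + B) = 27827 - sqrt(1939 + 973) = 27827 - sqrt(2912) = 27827 - 4*sqrt(182)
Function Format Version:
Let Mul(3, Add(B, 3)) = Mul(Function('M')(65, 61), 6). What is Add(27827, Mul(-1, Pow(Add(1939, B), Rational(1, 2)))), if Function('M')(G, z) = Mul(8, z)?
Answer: Add(27827, Mul(-4, Pow(182, Rational(1, 2)))) ≈ 27773.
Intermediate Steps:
B = 973 (B = Add(-3, Mul(Rational(1, 3), Mul(Mul(8, 61), 6))) = Add(-3, Mul(Rational(1, 3), Mul(488, 6))) = Add(-3, Mul(Rational(1, 3), 2928)) = Add(-3, 976) = 973)
Add(27827, Mul(-1, Pow(Add(1939, B), Rational(1, 2)))) = Add(27827, Mul(-1, Pow(Add(1939, 973), Rational(1, 2)))) = Add(27827, Mul(-1, Pow(2912, Rational(1, 2)))) = Add(27827, Mul(-1, Mul(4, Pow(182, Rational(1, 2))))) = Add(27827, Mul(-4, Pow(182, Rational(1, 2))))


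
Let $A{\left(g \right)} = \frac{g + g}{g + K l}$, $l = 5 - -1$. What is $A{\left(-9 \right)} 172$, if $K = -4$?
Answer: $\frac{1032}{11} \approx 93.818$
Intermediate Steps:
$l = 6$ ($l = 5 + 1 = 6$)
$A{\left(g \right)} = \frac{2 g}{-24 + g}$ ($A{\left(g \right)} = \frac{g + g}{g - 24} = \frac{2 g}{g - 24} = \frac{2 g}{-24 + g}$)
$A{\left(-9 \right)} 172 = 2 \left(-9\right) \frac{1}{-24 - 9} \cdot 172 = 2 \left(-9\right) \frac{1}{-33} \cdot 172 = 2 \left(-9\right) \left(- \frac{1}{33}\right) 172 = \frac{6}{11} \cdot 172 = \frac{1032}{11}$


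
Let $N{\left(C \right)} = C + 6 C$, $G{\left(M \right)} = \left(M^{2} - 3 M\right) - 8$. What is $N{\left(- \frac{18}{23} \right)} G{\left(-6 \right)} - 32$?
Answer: $-284$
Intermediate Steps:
$G{\left(M \right)} = -8 + M^{2} - 3 M$
$N{\left(C \right)} = 7 C$
$N{\left(- \frac{18}{23} \right)} G{\left(-6 \right)} - 32 = 7 \left(- \frac{18}{23}\right) \left(-8 + \left(-6\right)^{2} - -18\right) - 32 = 7 \left(\left(-18\right) \frac{1}{23}\right) \left(-8 + 36 + 18\right) - 32 = 7 \left(- \frac{18}{23}\right) 46 - 32 = \left(- \frac{126}{23}\right) 46 - 32 = -252 - 32 = -284$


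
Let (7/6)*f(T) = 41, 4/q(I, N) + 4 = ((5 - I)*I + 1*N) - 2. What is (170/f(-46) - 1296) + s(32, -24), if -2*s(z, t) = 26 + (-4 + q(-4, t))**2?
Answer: -58597654/44649 ≈ -1312.4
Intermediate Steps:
q(I, N) = 4/(-6 + N + I*(5 - I)) (q(I, N) = 4/(-4 + (((5 - I)*I + 1*N) - 2)) = 4/(-4 + ((I*(5 - I) + N) - 2)) = 4/(-4 + ((N + I*(5 - I)) - 2)) = 4/(-4 + (-2 + N + I*(5 - I))) = 4/(-6 + N + I*(5 - I)))
f(T) = 246/7 (f(T) = (6/7)*41 = 246/7)
s(z, t) = -13 - (-4 - 4/(42 - t))**2/2 (s(z, t) = -(26 + (-4 - 4/(6 + (-4)**2 - t - 5*(-4)))**2)/2 = -(26 + (-4 - 4/(6 + 16 - t + 20))**2)/2 = -(26 + (-4 - 4/(42 - t))**2)/2 = -13 - (-4 - 4/(42 - t))**2/2)
(170/f(-46) - 1296) + s(32, -24) = (170/(246/7) - 1296) + (-37724 - 21*(-24)**2 + 1780*(-24))/(1764 + (-24)**2 - 84*(-24)) = (170*(7/246) - 1296) + (-37724 - 21*576 - 42720)/(1764 + 576 + 2016) = (595/123 - 1296) + (-37724 - 12096 - 42720)/4356 = -158813/123 + (1/4356)*(-92540) = -158813/123 - 23135/1089 = -58597654/44649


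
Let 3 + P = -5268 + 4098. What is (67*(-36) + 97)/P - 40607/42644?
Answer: 7298407/7145916 ≈ 1.0213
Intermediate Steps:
P = -1173 (P = -3 + (-5268 + 4098) = -3 - 1170 = -1173)
(67*(-36) + 97)/P - 40607/42644 = (67*(-36) + 97)/(-1173) - 40607/42644 = (-2412 + 97)*(-1/1173) - 40607*1/42644 = -2315*(-1/1173) - 5801/6092 = 2315/1173 - 5801/6092 = 7298407/7145916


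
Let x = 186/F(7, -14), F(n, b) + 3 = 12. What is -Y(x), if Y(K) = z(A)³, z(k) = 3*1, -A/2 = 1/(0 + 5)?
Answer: -27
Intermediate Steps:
F(n, b) = 9 (F(n, b) = -3 + 12 = 9)
x = 62/3 (x = 186/9 = 186*(⅑) = 62/3 ≈ 20.667)
A = -⅖ (A = -2/(0 + 5) = -2/5 = -2*⅕ = -⅖ ≈ -0.40000)
z(k) = 3
Y(K) = 27 (Y(K) = 3³ = 27)
-Y(x) = -1*27 = -27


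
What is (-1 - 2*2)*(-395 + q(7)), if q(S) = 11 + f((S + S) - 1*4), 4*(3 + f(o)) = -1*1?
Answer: 7745/4 ≈ 1936.3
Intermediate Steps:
f(o) = -13/4 (f(o) = -3 + (-1*1)/4 = -3 + (1/4)*(-1) = -3 - 1/4 = -13/4)
q(S) = 31/4 (q(S) = 11 - 13/4 = 31/4)
(-1 - 2*2)*(-395 + q(7)) = (-1 - 2*2)*(-395 + 31/4) = (-1 - 4)*(-1549/4) = -5*(-1549/4) = 7745/4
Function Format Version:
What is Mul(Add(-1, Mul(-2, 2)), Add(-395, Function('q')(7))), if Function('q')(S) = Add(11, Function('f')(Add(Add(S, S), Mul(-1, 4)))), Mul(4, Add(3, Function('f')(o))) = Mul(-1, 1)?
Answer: Rational(7745, 4) ≈ 1936.3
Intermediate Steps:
Function('f')(o) = Rational(-13, 4) (Function('f')(o) = Add(-3, Mul(Rational(1, 4), Mul(-1, 1))) = Add(-3, Mul(Rational(1, 4), -1)) = Add(-3, Rational(-1, 4)) = Rational(-13, 4))
Function('q')(S) = Rational(31, 4) (Function('q')(S) = Add(11, Rational(-13, 4)) = Rational(31, 4))
Mul(Add(-1, Mul(-2, 2)), Add(-395, Function('q')(7))) = Mul(Add(-1, Mul(-2, 2)), Add(-395, Rational(31, 4))) = Mul(Add(-1, -4), Rational(-1549, 4)) = Mul(-5, Rational(-1549, 4)) = Rational(7745, 4)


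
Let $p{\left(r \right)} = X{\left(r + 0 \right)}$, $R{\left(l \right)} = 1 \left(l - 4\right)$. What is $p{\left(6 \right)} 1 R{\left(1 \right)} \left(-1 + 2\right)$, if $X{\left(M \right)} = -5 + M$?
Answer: $-3$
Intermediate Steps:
$R{\left(l \right)} = -4 + l$ ($R{\left(l \right)} = 1 \left(-4 + l\right) = -4 + l$)
$p{\left(r \right)} = -5 + r$ ($p{\left(r \right)} = -5 + \left(r + 0\right) = -5 + r$)
$p{\left(6 \right)} 1 R{\left(1 \right)} \left(-1 + 2\right) = \left(-5 + 6\right) 1 \left(-4 + 1\right) \left(-1 + 2\right) = 1 \cdot 1 \left(\left(-3\right) 1\right) = 1 \left(-3\right) = -3$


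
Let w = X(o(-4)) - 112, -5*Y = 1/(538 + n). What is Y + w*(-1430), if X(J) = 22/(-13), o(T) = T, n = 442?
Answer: 796641999/4900 ≈ 1.6258e+5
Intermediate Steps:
Y = -1/4900 (Y = -1/(5*(538 + 442)) = -⅕/980 = -⅕*1/980 = -1/4900 ≈ -0.00020408)
X(J) = -22/13 (X(J) = 22*(-1/13) = -22/13)
w = -1478/13 (w = -22/13 - 112 = -1478/13 ≈ -113.69)
Y + w*(-1430) = -1/4900 - 1478/13*(-1430) = -1/4900 + 162580 = 796641999/4900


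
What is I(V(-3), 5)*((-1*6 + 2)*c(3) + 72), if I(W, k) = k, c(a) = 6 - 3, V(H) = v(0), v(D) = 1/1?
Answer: 300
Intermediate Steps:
v(D) = 1
V(H) = 1
c(a) = 3
I(V(-3), 5)*((-1*6 + 2)*c(3) + 72) = 5*((-1*6 + 2)*3 + 72) = 5*((-6 + 2)*3 + 72) = 5*(-4*3 + 72) = 5*(-12 + 72) = 5*60 = 300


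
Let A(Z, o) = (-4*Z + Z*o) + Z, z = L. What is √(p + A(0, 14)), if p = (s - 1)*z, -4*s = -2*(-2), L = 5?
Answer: I*√10 ≈ 3.1623*I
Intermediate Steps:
z = 5
s = -1 (s = -(-1)*(-2)/2 = -¼*4 = -1)
A(Z, o) = -3*Z + Z*o
p = -10 (p = (-1 - 1)*5 = -2*5 = -10)
√(p + A(0, 14)) = √(-10 + 0*(-3 + 14)) = √(-10 + 0*11) = √(-10 + 0) = √(-10) = I*√10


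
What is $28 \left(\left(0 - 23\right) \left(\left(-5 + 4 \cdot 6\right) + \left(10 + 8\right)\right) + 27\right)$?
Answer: $-23072$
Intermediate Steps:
$28 \left(\left(0 - 23\right) \left(\left(-5 + 4 \cdot 6\right) + \left(10 + 8\right)\right) + 27\right) = 28 \left(- 23 \left(\left(-5 + 24\right) + 18\right) + 27\right) = 28 \left(- 23 \left(19 + 18\right) + 27\right) = 28 \left(\left(-23\right) 37 + 27\right) = 28 \left(-851 + 27\right) = 28 \left(-824\right) = -23072$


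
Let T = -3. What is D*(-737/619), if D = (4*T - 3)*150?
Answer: 1658250/619 ≈ 2678.9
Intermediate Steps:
D = -2250 (D = (4*(-3) - 3)*150 = (-12 - 3)*150 = -15*150 = -2250)
D*(-737/619) = -(-1658250)/619 = -2250*(-737/619) = 1658250/619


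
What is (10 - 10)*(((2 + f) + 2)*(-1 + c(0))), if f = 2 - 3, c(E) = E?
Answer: 0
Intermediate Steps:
f = -1
(10 - 10)*(((2 + f) + 2)*(-1 + c(0))) = (10 - 10)*(((2 - 1) + 2)*(-1 + 0)) = 0*((1 + 2)*(-1)) = 0*(3*(-1)) = 0*(-3) = 0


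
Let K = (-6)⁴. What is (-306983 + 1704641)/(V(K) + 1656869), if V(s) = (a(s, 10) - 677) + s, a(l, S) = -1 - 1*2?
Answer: 465886/552495 ≈ 0.84324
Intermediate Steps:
a(l, S) = -3 (a(l, S) = -1 - 2 = -3)
K = 1296
V(s) = -680 + s (V(s) = (-3 - 677) + s = -680 + s)
(-306983 + 1704641)/(V(K) + 1656869) = (-306983 + 1704641)/((-680 + 1296) + 1656869) = 1397658/(616 + 1656869) = 1397658/1657485 = 1397658*(1/1657485) = 465886/552495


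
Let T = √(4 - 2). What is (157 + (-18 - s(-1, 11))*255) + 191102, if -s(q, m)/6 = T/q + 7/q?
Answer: 175959 - 1530*√2 ≈ 1.7380e+5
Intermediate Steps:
T = √2 ≈ 1.4142
s(q, m) = -42/q - 6*√2/q (s(q, m) = -6*(√2/q + 7/q) = -6*(7/q + √2/q) = -42/q - 6*√2/q)
(157 + (-18 - s(-1, 11))*255) + 191102 = (157 + (-18 - 6*(-7 - √2)/(-1))*255) + 191102 = (157 + (-18 - 6*(-1)*(-7 - √2))*255) + 191102 = (157 + (-18 - (42 + 6*√2))*255) + 191102 = (157 + (-18 + (-42 - 6*√2))*255) + 191102 = (157 + (-60 - 6*√2)*255) + 191102 = (157 + (-15300 - 1530*√2)) + 191102 = (-15143 - 1530*√2) + 191102 = 175959 - 1530*√2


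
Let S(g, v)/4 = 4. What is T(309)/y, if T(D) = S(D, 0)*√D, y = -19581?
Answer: -16*√309/19581 ≈ -0.014364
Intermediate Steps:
S(g, v) = 16 (S(g, v) = 4*4 = 16)
T(D) = 16*√D
T(309)/y = (16*√309)/(-19581) = (16*√309)*(-1/19581) = -16*√309/19581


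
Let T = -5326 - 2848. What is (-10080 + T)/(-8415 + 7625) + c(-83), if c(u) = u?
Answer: -23658/395 ≈ -59.894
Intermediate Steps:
T = -8174
(-10080 + T)/(-8415 + 7625) + c(-83) = (-10080 - 8174)/(-8415 + 7625) - 83 = -18254/(-790) - 83 = -18254*(-1/790) - 83 = 9127/395 - 83 = -23658/395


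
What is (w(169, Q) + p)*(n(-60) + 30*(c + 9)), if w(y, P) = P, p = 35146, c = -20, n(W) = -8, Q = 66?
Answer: -11901656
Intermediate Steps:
(w(169, Q) + p)*(n(-60) + 30*(c + 9)) = (66 + 35146)*(-8 + 30*(-20 + 9)) = 35212*(-8 + 30*(-11)) = 35212*(-8 - 330) = 35212*(-338) = -11901656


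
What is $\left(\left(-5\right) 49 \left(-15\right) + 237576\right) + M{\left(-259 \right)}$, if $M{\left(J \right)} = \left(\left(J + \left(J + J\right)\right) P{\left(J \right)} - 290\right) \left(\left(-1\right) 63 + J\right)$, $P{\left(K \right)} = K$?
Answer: $-64465615$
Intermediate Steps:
$M{\left(J \right)} = \left(-290 + 3 J^{2}\right) \left(-63 + J\right)$ ($M{\left(J \right)} = \left(\left(J + \left(J + J\right)\right) J - 290\right) \left(\left(-1\right) 63 + J\right) = \left(\left(J + 2 J\right) J - 290\right) \left(-63 + J\right) = \left(3 J J - 290\right) \left(-63 + J\right) = \left(3 J^{2} - 290\right) \left(-63 + J\right) = \left(-290 + 3 J^{2}\right) \left(-63 + J\right)$)
$\left(\left(-5\right) 49 \left(-15\right) + 237576\right) + M{\left(-259 \right)} = \left(\left(-5\right) 49 \left(-15\right) + 237576\right) + \left(18270 - -75110 - 189 \left(-259\right)^{2} + 3 \left(-259\right)^{3}\right) = \left(\left(-245\right) \left(-15\right) + 237576\right) + \left(18270 + 75110 - 12678309 + 3 \left(-17373979\right)\right) = \left(3675 + 237576\right) + \left(18270 + 75110 - 12678309 - 52121937\right) = 241251 - 64706866 = -64465615$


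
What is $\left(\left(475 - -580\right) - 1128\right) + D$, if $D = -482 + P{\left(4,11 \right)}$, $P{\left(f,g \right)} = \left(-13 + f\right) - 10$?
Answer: $-574$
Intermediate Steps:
$P{\left(f,g \right)} = -23 + f$
$D = -501$ ($D = -482 + \left(-23 + 4\right) = -482 - 19 = -501$)
$\left(\left(475 - -580\right) - 1128\right) + D = \left(\left(475 - -580\right) - 1128\right) - 501 = \left(\left(475 + 580\right) - 1128\right) - 501 = \left(1055 - 1128\right) - 501 = -73 - 501 = -574$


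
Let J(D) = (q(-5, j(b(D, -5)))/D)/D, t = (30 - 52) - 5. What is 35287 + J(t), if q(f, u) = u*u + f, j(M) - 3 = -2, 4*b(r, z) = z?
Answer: 25724219/729 ≈ 35287.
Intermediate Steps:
b(r, z) = z/4
j(M) = 1 (j(M) = 3 - 2 = 1)
q(f, u) = f + u**2 (q(f, u) = u**2 + f = f + u**2)
t = -27 (t = -22 - 5 = -27)
J(D) = -4/D**2 (J(D) = ((-5 + 1**2)/D)/D = ((-5 + 1)/D)/D = (-4/D)/D = -4/D**2)
35287 + J(t) = 35287 - 4/(-27)**2 = 35287 - 4*1/729 = 35287 - 4/729 = 25724219/729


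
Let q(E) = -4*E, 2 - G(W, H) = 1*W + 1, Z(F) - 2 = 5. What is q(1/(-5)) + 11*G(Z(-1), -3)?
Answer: -326/5 ≈ -65.200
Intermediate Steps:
Z(F) = 7 (Z(F) = 2 + 5 = 7)
G(W, H) = 1 - W (G(W, H) = 2 - (1*W + 1) = 2 - (W + 1) = 2 - (1 + W) = 2 + (-1 - W) = 1 - W)
q(1/(-5)) + 11*G(Z(-1), -3) = -4/(-5) + 11*(1 - 1*7) = -4*(-1)/5 + 11*(1 - 7) = -4*(-⅕) + 11*(-6) = ⅘ - 66 = -326/5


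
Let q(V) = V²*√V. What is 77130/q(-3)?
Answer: -8570*I*√3/3 ≈ -4947.9*I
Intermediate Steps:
q(V) = V^(5/2)
77130/q(-3) = 77130/((-3)^(5/2)) = 77130/((9*I*√3)) = 77130*(-I*√3/27) = -8570*I*√3/3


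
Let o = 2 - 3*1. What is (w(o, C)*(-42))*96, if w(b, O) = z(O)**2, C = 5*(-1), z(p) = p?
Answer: -100800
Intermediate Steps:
o = -1 (o = 2 - 3 = -1)
C = -5
w(b, O) = O**2
(w(o, C)*(-42))*96 = ((-5)**2*(-42))*96 = (25*(-42))*96 = -1050*96 = -100800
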